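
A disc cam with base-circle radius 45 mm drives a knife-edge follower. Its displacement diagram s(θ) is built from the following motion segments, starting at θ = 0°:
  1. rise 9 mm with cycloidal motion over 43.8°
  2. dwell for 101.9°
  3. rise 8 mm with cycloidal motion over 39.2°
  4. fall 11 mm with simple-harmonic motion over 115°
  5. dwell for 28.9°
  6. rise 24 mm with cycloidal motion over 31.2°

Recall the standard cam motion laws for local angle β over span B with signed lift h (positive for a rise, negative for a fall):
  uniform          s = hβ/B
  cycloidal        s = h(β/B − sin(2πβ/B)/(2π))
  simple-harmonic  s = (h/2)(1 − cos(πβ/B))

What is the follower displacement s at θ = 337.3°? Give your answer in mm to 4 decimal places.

seg 1 [0°–43.8°] cycloidal, h=9: full span → s += 9 → s = 9.0000
seg 2 [43.8°–145.7°] dwell: s stays 9.0000
seg 3 [145.7°–184.9°] cycloidal, h=8: full span → s += 8 → s = 17.0000
seg 4 [184.9°–299.9°] simple-harmonic, h=-11: full span → s += -11 → s = 6.0000
seg 5 [299.9°–328.8°] dwell: s stays 6.0000
seg 6 [328.8°–360°] cycloidal, h=24: θ=337.3° here. β=8.5, B=31.2. 24·(0.2724 − sin(2π·0.2724)/(2π)) = 2.7566 → s = 8.7566

8.7566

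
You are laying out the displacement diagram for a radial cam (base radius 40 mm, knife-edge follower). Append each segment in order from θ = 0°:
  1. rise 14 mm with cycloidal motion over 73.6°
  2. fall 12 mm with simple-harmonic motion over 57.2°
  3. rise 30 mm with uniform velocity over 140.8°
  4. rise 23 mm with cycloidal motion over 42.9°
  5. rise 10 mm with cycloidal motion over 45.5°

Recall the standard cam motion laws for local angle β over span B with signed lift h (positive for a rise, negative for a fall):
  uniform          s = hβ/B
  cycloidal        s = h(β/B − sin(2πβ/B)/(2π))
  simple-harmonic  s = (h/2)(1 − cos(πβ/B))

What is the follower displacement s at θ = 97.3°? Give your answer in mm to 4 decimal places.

seg 1 [0°–73.6°] cycloidal, h=14: full span → s += 14 → s = 14.0000
seg 2 [73.6°–130.8°] simple-harmonic, h=-12: θ=97.3° here. β=23.7, B=57.2. -12/2·(1 − cos(π·0.4143)) = -4.4047 → s = 9.5953

9.5953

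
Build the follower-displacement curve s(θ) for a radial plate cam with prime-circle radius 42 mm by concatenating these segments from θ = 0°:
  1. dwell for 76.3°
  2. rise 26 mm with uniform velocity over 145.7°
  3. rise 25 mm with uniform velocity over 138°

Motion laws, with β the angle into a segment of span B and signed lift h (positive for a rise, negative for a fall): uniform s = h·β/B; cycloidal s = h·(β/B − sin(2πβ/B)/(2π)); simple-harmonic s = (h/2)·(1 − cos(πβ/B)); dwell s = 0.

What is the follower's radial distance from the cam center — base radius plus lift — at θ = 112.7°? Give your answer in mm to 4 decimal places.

seg 1 [0°–76.3°] dwell: s stays 0.0000
seg 2 [76.3°–222°] uniform, h=26: θ=112.7° here. β=36.4, B=145.7. 26·36.4/145.7 = 6.4955 → s = 6.4955
radial distance = base radius + s = 42 + 6.4955 = 48.4955

48.4955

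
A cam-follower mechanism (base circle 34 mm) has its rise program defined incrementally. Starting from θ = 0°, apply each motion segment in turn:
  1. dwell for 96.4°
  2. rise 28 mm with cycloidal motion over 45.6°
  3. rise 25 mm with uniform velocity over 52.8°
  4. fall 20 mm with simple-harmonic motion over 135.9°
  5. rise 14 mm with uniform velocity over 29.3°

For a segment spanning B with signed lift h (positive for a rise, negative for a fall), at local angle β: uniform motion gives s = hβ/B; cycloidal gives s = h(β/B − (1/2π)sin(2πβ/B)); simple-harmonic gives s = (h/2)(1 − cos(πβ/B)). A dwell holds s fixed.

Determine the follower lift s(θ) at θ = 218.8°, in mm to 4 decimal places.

seg 1 [0°–96.4°] dwell: s stays 0.0000
seg 2 [96.4°–142°] cycloidal, h=28: full span → s += 28 → s = 28.0000
seg 3 [142°–194.8°] uniform, h=25: full span → s += 25 → s = 53.0000
seg 4 [194.8°–330.7°] simple-harmonic, h=-20: θ=218.8° here. β=24, B=135.9. -20/2·(1 − cos(π·0.1766)) = -1.5000 → s = 51.5000

51.5000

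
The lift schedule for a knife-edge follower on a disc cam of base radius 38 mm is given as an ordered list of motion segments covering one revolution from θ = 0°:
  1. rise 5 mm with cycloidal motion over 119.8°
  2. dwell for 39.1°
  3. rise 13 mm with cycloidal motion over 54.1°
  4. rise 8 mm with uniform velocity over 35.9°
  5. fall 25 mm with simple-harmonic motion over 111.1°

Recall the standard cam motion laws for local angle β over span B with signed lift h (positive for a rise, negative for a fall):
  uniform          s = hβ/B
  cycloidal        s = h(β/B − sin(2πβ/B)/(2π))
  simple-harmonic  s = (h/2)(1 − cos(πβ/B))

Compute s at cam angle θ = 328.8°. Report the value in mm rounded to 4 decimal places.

seg 1 [0°–119.8°] cycloidal, h=5: full span → s += 5 → s = 5.0000
seg 2 [119.8°–158.9°] dwell: s stays 5.0000
seg 3 [158.9°–213°] cycloidal, h=13: full span → s += 13 → s = 18.0000
seg 4 [213°–248.9°] uniform, h=8: full span → s += 8 → s = 26.0000
seg 5 [248.9°–360°] simple-harmonic, h=-25: θ=328.8° here. β=79.9, B=111.1. -25/2·(1 − cos(π·0.7192)) = -20.4427 → s = 5.5573

5.5573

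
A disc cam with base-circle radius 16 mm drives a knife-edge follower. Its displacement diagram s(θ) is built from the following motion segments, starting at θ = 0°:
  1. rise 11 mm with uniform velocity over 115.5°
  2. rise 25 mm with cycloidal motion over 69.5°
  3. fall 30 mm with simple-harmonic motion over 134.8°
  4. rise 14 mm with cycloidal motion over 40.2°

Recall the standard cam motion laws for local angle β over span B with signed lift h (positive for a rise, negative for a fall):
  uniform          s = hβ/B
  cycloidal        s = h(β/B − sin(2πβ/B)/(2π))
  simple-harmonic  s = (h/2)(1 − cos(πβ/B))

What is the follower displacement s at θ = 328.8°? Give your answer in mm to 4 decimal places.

seg 1 [0°–115.5°] uniform, h=11: full span → s += 11 → s = 11.0000
seg 2 [115.5°–185°] cycloidal, h=25: full span → s += 25 → s = 36.0000
seg 3 [185°–319.8°] simple-harmonic, h=-30: full span → s += -30 → s = 6.0000
seg 4 [319.8°–360°] cycloidal, h=14: θ=328.8° here. β=9, B=40.2. 14·(0.2239 − sin(2π·0.2239)/(2π)) = 0.9361 → s = 6.9361

6.9361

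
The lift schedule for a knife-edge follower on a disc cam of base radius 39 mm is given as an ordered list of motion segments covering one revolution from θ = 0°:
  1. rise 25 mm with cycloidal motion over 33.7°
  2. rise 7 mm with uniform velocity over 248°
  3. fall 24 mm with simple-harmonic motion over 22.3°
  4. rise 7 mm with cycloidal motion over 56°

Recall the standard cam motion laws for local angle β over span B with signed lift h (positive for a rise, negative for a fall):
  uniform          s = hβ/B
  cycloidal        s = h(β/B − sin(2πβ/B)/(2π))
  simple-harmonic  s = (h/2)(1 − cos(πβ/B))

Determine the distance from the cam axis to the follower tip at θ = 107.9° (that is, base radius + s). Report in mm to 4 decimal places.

seg 1 [0°–33.7°] cycloidal, h=25: full span → s += 25 → s = 25.0000
seg 2 [33.7°–281.7°] uniform, h=7: θ=107.9° here. β=74.2, B=248. 7·74.2/248 = 2.0944 → s = 27.0944
radial distance = base radius + s = 39 + 27.0944 = 66.0944

66.0944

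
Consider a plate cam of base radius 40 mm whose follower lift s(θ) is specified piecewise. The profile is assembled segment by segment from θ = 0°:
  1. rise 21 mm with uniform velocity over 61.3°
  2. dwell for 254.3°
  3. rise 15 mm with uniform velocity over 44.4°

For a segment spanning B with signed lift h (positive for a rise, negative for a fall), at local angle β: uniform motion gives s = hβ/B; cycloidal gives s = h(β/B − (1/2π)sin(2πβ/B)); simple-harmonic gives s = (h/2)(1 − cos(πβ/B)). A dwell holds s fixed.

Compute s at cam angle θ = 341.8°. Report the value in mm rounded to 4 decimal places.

seg 1 [0°–61.3°] uniform, h=21: full span → s += 21 → s = 21.0000
seg 2 [61.3°–315.6°] dwell: s stays 21.0000
seg 3 [315.6°–360°] uniform, h=15: θ=341.8° here. β=26.2, B=44.4. 15·26.2/44.4 = 8.8514 → s = 29.8514

29.8514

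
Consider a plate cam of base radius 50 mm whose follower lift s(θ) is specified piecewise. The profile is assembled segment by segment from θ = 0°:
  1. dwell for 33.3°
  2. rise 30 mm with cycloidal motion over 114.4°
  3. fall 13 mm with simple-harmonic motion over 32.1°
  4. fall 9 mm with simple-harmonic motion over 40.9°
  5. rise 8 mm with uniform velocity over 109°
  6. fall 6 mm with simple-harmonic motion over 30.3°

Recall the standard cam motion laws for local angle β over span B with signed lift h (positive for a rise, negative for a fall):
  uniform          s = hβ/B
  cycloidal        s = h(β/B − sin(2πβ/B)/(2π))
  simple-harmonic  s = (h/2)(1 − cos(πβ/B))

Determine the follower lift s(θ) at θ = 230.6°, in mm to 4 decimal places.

seg 1 [0°–33.3°] dwell: s stays 0.0000
seg 2 [33.3°–147.7°] cycloidal, h=30: full span → s += 30 → s = 30.0000
seg 3 [147.7°–179.8°] simple-harmonic, h=-13: full span → s += -13 → s = 17.0000
seg 4 [179.8°–220.7°] simple-harmonic, h=-9: full span → s += -9 → s = 8.0000
seg 5 [220.7°–329.7°] uniform, h=8: θ=230.6° here. β=9.9, B=109. 8·9.9/109 = 0.7266 → s = 8.7266

8.7266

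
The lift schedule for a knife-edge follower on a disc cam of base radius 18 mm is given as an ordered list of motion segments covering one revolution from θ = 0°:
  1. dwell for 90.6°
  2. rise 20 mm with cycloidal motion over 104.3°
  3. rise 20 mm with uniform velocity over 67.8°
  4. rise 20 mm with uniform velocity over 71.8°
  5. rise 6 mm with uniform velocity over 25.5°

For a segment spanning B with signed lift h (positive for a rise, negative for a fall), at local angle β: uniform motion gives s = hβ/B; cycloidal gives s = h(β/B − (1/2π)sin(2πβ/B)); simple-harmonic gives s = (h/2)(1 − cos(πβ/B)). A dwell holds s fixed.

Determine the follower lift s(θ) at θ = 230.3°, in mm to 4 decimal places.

seg 1 [0°–90.6°] dwell: s stays 0.0000
seg 2 [90.6°–194.9°] cycloidal, h=20: full span → s += 20 → s = 20.0000
seg 3 [194.9°–262.7°] uniform, h=20: θ=230.3° here. β=35.4, B=67.8. 20·35.4/67.8 = 10.4425 → s = 30.4425

30.4425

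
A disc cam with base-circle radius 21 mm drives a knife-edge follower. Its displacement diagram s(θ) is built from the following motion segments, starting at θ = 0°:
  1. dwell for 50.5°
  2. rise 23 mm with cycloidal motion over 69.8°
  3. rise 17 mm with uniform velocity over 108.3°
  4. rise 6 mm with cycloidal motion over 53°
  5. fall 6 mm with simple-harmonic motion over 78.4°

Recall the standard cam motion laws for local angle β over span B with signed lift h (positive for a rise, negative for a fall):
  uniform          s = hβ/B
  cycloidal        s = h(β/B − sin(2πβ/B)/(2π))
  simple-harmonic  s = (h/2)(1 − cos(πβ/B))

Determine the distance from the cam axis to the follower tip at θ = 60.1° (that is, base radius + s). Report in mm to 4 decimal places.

seg 1 [0°–50.5°] dwell: s stays 0.0000
seg 2 [50.5°–120.3°] cycloidal, h=23: θ=60.1° here. β=9.6, B=69.8. 23·(0.1375 − sin(2π·0.1375)/(2π)) = 0.3793 → s = 0.3793
radial distance = base radius + s = 21 + 0.3793 = 21.3793

21.3793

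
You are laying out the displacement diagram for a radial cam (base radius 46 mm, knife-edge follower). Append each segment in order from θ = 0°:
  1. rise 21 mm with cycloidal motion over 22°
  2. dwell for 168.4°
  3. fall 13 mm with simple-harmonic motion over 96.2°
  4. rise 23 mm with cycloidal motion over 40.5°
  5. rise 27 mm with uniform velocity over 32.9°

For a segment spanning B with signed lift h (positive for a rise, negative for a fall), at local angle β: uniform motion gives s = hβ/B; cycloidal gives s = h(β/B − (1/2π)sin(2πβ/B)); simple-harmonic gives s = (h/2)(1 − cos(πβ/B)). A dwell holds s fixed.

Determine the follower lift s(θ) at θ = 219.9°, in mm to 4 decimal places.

seg 1 [0°–22°] cycloidal, h=21: full span → s += 21 → s = 21.0000
seg 2 [22°–190.4°] dwell: s stays 21.0000
seg 3 [190.4°–286.6°] simple-harmonic, h=-13: θ=219.9° here. β=29.5, B=96.2. -13/2·(1 − cos(π·0.3067)) = -2.7901 → s = 18.2099

18.2099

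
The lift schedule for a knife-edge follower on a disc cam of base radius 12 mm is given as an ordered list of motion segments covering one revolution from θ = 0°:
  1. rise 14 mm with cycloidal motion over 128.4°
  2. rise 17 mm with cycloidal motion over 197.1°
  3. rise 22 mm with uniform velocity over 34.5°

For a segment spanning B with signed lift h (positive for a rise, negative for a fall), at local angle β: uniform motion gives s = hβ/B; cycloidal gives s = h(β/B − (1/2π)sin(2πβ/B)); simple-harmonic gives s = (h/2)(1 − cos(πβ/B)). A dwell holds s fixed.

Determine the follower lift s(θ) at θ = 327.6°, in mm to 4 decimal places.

seg 1 [0°–128.4°] cycloidal, h=14: full span → s += 14 → s = 14.0000
seg 2 [128.4°–325.5°] cycloidal, h=17: full span → s += 17 → s = 31.0000
seg 3 [325.5°–360°] uniform, h=22: θ=327.6° here. β=2.1, B=34.5. 22·2.1/34.5 = 1.3391 → s = 32.3391

32.3391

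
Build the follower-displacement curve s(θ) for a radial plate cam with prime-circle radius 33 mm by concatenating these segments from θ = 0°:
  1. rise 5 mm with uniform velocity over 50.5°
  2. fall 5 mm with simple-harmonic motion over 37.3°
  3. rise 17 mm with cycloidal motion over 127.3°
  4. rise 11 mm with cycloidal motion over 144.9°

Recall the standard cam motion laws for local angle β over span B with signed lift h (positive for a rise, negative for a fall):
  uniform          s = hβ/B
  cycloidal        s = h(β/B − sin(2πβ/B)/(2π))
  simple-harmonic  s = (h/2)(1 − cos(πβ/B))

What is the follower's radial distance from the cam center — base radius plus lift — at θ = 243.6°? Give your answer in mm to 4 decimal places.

seg 1 [0°–50.5°] uniform, h=5: full span → s += 5 → s = 5.0000
seg 2 [50.5°–87.8°] simple-harmonic, h=-5: full span → s += -5 → s = 0.0000
seg 3 [87.8°–215.1°] cycloidal, h=17: full span → s += 17 → s = 17.0000
seg 4 [215.1°–360°] cycloidal, h=11: θ=243.6° here. β=28.5, B=144.9. 11·(0.1967 − sin(2π·0.1967)/(2π)) = 0.5102 → s = 17.5102
radial distance = base radius + s = 33 + 17.5102 = 50.5102

50.5102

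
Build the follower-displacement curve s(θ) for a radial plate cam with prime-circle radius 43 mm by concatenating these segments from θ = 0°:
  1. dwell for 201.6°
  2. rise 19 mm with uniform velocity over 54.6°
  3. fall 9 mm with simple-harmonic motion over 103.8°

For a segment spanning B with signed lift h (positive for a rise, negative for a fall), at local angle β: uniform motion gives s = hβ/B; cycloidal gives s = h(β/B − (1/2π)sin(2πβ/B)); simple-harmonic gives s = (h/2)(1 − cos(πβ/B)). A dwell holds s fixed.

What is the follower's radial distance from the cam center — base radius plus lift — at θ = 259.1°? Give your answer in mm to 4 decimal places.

seg 1 [0°–201.6°] dwell: s stays 0.0000
seg 2 [201.6°–256.2°] uniform, h=19: full span → s += 19 → s = 19.0000
seg 3 [256.2°–360°] simple-harmonic, h=-9: θ=259.1° here. β=2.9, B=103.8. -9/2·(1 − cos(π·0.0279)) = -0.0173 → s = 18.9827
radial distance = base radius + s = 43 + 18.9827 = 61.9827

61.9827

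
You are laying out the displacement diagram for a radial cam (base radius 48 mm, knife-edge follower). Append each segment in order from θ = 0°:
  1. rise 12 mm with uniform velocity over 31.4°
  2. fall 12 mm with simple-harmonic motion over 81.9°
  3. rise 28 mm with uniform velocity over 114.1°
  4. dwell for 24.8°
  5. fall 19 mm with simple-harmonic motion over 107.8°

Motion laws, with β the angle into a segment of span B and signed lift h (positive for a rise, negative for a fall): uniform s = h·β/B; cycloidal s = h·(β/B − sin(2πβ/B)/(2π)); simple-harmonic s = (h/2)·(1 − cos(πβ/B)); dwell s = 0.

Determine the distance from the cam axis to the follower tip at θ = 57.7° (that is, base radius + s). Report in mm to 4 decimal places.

seg 1 [0°–31.4°] uniform, h=12: full span → s += 12 → s = 12.0000
seg 2 [31.4°–113.3°] simple-harmonic, h=-12: θ=57.7° here. β=26.3, B=81.9. -12/2·(1 − cos(π·0.3211)) = -2.8029 → s = 9.1971
radial distance = base radius + s = 48 + 9.1971 = 57.1971

57.1971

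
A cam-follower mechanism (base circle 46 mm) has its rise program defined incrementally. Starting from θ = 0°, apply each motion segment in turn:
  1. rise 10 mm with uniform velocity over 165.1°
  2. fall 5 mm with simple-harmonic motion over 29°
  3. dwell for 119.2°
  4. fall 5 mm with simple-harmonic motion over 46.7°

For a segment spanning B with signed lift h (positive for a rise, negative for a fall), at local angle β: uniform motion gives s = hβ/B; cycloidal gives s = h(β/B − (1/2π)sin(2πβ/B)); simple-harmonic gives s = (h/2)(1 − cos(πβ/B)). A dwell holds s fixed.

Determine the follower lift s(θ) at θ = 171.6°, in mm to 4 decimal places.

seg 1 [0°–165.1°] uniform, h=10: full span → s += 10 → s = 10.0000
seg 2 [165.1°–194.1°] simple-harmonic, h=-5: θ=171.6° here. β=6.5, B=29. -5/2·(1 − cos(π·0.2241)) = -0.5946 → s = 9.4054

9.4054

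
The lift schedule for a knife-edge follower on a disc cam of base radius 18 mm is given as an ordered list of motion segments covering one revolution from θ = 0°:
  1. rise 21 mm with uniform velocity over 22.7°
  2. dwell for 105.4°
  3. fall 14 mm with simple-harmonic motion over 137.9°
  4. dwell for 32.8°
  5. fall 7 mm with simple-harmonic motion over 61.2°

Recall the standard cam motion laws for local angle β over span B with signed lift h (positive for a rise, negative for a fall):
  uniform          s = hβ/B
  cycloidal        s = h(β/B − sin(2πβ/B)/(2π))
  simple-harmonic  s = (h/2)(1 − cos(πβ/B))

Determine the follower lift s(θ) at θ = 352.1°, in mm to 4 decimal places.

seg 1 [0°–22.7°] uniform, h=21: full span → s += 21 → s = 21.0000
seg 2 [22.7°–128.1°] dwell: s stays 21.0000
seg 3 [128.1°–266°] simple-harmonic, h=-14: full span → s += -14 → s = 7.0000
seg 4 [266°–298.8°] dwell: s stays 7.0000
seg 5 [298.8°–360°] simple-harmonic, h=-7: θ=352.1° here. β=53.3, B=61.2. -7/2·(1 − cos(π·0.8709)) = -6.7161 → s = 0.2839

0.2839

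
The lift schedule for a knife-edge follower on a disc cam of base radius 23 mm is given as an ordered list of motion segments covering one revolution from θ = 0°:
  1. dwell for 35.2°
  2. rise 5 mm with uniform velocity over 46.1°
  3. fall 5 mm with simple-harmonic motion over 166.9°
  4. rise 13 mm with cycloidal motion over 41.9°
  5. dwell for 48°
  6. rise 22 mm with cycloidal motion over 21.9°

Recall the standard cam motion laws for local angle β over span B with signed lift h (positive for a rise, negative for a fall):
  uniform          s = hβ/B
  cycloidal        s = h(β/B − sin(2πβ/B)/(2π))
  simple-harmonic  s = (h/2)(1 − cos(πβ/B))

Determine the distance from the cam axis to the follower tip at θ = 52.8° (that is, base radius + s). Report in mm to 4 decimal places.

seg 1 [0°–35.2°] dwell: s stays 0.0000
seg 2 [35.2°–81.3°] uniform, h=5: θ=52.8° here. β=17.6, B=46.1. 5·17.6/46.1 = 1.9089 → s = 1.9089
radial distance = base radius + s = 23 + 1.9089 = 24.9089

24.9089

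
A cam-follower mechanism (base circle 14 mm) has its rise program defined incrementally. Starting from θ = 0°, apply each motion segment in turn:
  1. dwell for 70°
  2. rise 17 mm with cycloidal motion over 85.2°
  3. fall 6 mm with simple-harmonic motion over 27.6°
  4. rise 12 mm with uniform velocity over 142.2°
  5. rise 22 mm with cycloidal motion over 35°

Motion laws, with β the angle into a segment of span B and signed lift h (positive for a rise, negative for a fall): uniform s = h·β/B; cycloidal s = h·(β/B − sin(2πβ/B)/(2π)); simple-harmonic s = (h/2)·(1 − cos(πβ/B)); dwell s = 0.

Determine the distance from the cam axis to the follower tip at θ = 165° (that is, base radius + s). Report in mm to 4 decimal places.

seg 1 [0°–70°] dwell: s stays 0.0000
seg 2 [70°–155.2°] cycloidal, h=17: full span → s += 17 → s = 17.0000
seg 3 [155.2°–182.8°] simple-harmonic, h=-6: θ=165° here. β=9.8, B=27.6. -6/2·(1 − cos(π·0.3551)) = -1.6808 → s = 15.3192
radial distance = base radius + s = 14 + 15.3192 = 29.3192

29.3192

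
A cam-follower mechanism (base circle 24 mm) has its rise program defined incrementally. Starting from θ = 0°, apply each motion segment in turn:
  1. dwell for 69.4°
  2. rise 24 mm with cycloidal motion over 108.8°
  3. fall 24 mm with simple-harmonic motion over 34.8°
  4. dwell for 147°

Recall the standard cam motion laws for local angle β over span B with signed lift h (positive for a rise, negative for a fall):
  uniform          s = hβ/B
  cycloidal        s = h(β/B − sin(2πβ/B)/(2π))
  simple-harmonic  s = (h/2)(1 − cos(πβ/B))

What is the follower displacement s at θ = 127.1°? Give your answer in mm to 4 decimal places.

seg 1 [0°–69.4°] dwell: s stays 0.0000
seg 2 [69.4°–178.2°] cycloidal, h=24: θ=127.1° here. β=57.7, B=108.8. 24·(0.5303 − sin(2π·0.5303)/(2π)) = 13.4515 → s = 13.4515

13.4515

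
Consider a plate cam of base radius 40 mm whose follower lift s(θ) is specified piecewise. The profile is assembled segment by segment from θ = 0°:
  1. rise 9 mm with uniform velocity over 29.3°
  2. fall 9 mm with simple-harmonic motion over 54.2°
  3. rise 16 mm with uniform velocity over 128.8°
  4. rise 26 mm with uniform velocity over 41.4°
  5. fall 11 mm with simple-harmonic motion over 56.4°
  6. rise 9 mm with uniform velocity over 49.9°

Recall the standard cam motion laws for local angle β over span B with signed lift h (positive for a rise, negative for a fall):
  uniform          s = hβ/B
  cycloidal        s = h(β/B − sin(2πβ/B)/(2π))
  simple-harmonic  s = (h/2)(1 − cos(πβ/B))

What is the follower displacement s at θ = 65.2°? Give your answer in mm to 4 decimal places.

seg 1 [0°–29.3°] uniform, h=9: full span → s += 9 → s = 9.0000
seg 2 [29.3°–83.5°] simple-harmonic, h=-9: θ=65.2° here. β=35.9, B=54.2. -9/2·(1 − cos(π·0.6624)) = -6.6971 → s = 2.3029

2.3029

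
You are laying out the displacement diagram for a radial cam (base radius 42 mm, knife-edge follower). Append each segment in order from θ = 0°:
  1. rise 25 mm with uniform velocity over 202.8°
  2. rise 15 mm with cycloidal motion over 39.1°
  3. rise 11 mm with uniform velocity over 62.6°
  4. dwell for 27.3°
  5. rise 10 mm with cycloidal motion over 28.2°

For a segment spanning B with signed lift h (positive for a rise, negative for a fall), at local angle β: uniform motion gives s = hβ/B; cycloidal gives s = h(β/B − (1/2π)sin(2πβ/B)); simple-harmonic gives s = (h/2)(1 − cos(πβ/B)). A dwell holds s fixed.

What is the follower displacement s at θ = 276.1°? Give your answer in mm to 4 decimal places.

seg 1 [0°–202.8°] uniform, h=25: full span → s += 25 → s = 25.0000
seg 2 [202.8°–241.9°] cycloidal, h=15: full span → s += 15 → s = 40.0000
seg 3 [241.9°–304.5°] uniform, h=11: θ=276.1° here. β=34.2, B=62.6. 11·34.2/62.6 = 6.0096 → s = 46.0096

46.0096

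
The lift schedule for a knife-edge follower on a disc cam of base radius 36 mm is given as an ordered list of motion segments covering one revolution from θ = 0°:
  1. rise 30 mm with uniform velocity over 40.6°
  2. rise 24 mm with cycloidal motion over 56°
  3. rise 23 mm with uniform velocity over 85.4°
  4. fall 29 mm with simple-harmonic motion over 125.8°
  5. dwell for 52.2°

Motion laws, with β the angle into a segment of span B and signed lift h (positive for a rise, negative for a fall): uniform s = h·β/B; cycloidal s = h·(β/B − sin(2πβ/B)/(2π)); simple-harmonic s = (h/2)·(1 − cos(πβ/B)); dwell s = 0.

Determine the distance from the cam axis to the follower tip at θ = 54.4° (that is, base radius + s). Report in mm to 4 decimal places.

seg 1 [0°–40.6°] uniform, h=30: full span → s += 30 → s = 30.0000
seg 2 [40.6°–96.6°] cycloidal, h=24: θ=54.4° here. β=13.8, B=56. 24·(0.2464 − sin(2π·0.2464)/(2π)) = 2.0955 → s = 32.0955
radial distance = base radius + s = 36 + 32.0955 = 68.0955

68.0955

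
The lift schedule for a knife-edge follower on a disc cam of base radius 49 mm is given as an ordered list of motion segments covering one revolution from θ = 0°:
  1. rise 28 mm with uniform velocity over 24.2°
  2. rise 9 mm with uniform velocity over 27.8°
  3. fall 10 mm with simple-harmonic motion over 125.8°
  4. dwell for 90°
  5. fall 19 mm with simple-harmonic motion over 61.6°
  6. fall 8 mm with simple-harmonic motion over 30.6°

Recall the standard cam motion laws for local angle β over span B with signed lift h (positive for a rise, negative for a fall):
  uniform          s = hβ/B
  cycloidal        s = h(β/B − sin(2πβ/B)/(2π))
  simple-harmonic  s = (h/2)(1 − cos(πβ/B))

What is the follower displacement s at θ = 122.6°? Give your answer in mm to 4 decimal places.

seg 1 [0°–24.2°] uniform, h=28: full span → s += 28 → s = 28.0000
seg 2 [24.2°–52°] uniform, h=9: full span → s += 9 → s = 37.0000
seg 3 [52°–177.8°] simple-harmonic, h=-10: θ=122.6° here. β=70.6, B=125.8. -10/2·(1 − cos(π·0.5612)) = -5.9555 → s = 31.0445

31.0445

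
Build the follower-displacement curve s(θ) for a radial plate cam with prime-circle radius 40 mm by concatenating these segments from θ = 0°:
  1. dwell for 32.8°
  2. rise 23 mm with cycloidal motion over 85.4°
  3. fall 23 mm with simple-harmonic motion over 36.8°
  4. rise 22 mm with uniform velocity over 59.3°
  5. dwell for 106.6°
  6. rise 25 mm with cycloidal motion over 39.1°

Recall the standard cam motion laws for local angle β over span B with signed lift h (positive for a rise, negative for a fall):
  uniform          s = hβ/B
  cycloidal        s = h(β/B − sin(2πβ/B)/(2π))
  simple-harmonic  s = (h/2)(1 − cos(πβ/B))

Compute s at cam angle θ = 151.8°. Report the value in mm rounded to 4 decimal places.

seg 1 [0°–32.8°] dwell: s stays 0.0000
seg 2 [32.8°–118.2°] cycloidal, h=23: full span → s += 23 → s = 23.0000
seg 3 [118.2°–155°] simple-harmonic, h=-23: θ=151.8° here. β=33.6, B=36.8. -23/2·(1 − cos(π·0.9130)) = -22.5735 → s = 0.4265

0.4265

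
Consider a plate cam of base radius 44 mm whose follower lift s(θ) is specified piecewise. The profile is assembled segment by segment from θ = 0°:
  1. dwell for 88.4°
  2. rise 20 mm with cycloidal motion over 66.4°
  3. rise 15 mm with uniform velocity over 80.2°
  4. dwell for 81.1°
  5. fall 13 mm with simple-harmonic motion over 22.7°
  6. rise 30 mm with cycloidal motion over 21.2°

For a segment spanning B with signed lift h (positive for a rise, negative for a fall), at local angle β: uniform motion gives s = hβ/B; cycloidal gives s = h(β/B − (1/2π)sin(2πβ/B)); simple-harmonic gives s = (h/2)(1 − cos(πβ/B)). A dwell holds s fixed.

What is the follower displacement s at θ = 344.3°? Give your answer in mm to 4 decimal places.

seg 1 [0°–88.4°] dwell: s stays 0.0000
seg 2 [88.4°–154.8°] cycloidal, h=20: full span → s += 20 → s = 20.0000
seg 3 [154.8°–235°] uniform, h=15: full span → s += 15 → s = 35.0000
seg 4 [235°–316.1°] dwell: s stays 35.0000
seg 5 [316.1°–338.8°] simple-harmonic, h=-13: full span → s += -13 → s = 22.0000
seg 6 [338.8°–360°] cycloidal, h=30: θ=344.3° here. β=5.5, B=21.2. 30·(0.2594 − sin(2π·0.2594)/(2π)) = 3.0168 → s = 25.0168

25.0168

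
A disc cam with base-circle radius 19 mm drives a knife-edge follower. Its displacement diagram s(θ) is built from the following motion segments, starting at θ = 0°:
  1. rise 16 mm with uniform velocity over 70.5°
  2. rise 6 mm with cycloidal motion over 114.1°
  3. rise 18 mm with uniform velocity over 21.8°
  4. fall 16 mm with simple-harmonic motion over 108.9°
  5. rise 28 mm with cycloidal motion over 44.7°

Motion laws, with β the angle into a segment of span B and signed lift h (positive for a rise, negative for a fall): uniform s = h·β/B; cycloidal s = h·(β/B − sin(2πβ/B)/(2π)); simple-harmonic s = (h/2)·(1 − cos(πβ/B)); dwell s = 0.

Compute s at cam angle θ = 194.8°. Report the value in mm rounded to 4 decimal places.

seg 1 [0°–70.5°] uniform, h=16: full span → s += 16 → s = 16.0000
seg 2 [70.5°–184.6°] cycloidal, h=6: full span → s += 6 → s = 22.0000
seg 3 [184.6°–206.4°] uniform, h=18: θ=194.8° here. β=10.2, B=21.8. 18·10.2/21.8 = 8.4220 → s = 30.4220

30.4220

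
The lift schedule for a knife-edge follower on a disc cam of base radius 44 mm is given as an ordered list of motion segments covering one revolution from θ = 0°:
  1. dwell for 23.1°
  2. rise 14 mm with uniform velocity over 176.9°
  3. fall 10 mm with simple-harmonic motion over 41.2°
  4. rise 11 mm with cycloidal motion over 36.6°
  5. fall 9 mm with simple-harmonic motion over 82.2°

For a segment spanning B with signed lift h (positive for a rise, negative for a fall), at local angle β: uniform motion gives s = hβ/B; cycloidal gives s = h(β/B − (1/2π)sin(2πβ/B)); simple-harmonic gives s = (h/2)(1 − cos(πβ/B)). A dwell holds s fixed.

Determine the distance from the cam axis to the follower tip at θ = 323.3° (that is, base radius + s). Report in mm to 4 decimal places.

seg 1 [0°–23.1°] dwell: s stays 0.0000
seg 2 [23.1°–200°] uniform, h=14: full span → s += 14 → s = 14.0000
seg 3 [200°–241.2°] simple-harmonic, h=-10: full span → s += -10 → s = 4.0000
seg 4 [241.2°–277.8°] cycloidal, h=11: full span → s += 11 → s = 15.0000
seg 5 [277.8°–360°] simple-harmonic, h=-9: θ=323.3° here. β=45.5, B=82.2. -9/2·(1 − cos(π·0.5535)) = -5.2532 → s = 9.7468
radial distance = base radius + s = 44 + 9.7468 = 53.7468

53.7468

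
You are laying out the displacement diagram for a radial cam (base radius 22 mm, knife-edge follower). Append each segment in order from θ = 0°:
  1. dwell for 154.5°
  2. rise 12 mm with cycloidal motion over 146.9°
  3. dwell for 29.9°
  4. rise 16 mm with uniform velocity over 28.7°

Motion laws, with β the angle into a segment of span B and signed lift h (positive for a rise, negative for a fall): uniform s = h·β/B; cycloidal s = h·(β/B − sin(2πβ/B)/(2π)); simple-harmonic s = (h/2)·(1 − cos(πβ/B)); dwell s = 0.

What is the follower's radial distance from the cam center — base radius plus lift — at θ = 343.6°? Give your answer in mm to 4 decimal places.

seg 1 [0°–154.5°] dwell: s stays 0.0000
seg 2 [154.5°–301.4°] cycloidal, h=12: full span → s += 12 → s = 12.0000
seg 3 [301.4°–331.3°] dwell: s stays 12.0000
seg 4 [331.3°–360°] uniform, h=16: θ=343.6° here. β=12.3, B=28.7. 16·12.3/28.7 = 6.8571 → s = 18.8571
radial distance = base radius + s = 22 + 18.8571 = 40.8571

40.8571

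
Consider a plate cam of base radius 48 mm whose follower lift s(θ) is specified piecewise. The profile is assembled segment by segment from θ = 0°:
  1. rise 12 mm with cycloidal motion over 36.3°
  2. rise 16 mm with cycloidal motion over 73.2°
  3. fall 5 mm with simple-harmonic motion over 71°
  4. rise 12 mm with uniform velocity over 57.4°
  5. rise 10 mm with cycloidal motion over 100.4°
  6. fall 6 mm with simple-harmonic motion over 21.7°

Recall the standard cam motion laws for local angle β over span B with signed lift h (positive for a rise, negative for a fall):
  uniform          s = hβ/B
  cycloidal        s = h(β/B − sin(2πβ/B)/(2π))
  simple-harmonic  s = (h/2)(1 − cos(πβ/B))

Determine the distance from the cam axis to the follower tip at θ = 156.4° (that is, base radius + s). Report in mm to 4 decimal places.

seg 1 [0°–36.3°] cycloidal, h=12: full span → s += 12 → s = 12.0000
seg 2 [36.3°–109.5°] cycloidal, h=16: full span → s += 16 → s = 28.0000
seg 3 [109.5°–180.5°] simple-harmonic, h=-5: θ=156.4° here. β=46.9, B=71. -5/2·(1 − cos(π·0.6606)) = -3.7083 → s = 24.2917
radial distance = base radius + s = 48 + 24.2917 = 72.2917

72.2917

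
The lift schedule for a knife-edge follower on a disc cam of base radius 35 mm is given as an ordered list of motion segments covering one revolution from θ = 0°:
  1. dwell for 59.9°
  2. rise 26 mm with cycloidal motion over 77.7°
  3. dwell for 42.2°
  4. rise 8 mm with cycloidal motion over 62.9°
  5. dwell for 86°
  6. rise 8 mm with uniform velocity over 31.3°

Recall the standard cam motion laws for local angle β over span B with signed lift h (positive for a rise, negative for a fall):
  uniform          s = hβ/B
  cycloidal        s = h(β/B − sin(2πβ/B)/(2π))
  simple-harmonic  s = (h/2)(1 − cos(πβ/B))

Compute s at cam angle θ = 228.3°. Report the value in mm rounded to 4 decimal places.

seg 1 [0°–59.9°] dwell: s stays 0.0000
seg 2 [59.9°–137.6°] cycloidal, h=26: full span → s += 26 → s = 26.0000
seg 3 [137.6°–179.8°] dwell: s stays 26.0000
seg 4 [179.8°–242.7°] cycloidal, h=8: θ=228.3° here. β=48.5, B=62.9. 8·(0.7711 − sin(2π·0.7711)/(2π)) = 7.4306 → s = 33.4306

33.4306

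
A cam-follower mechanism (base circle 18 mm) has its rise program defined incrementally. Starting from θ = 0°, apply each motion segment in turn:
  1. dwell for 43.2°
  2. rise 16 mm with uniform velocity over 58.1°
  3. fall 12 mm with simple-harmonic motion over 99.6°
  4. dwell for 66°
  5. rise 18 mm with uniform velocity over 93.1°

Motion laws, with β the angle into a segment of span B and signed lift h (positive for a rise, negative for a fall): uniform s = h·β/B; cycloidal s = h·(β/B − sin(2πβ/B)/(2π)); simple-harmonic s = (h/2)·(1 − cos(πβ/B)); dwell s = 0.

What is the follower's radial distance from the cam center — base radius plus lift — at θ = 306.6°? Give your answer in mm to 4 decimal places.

seg 1 [0°–43.2°] dwell: s stays 0.0000
seg 2 [43.2°–101.3°] uniform, h=16: full span → s += 16 → s = 16.0000
seg 3 [101.3°–200.9°] simple-harmonic, h=-12: full span → s += -12 → s = 4.0000
seg 4 [200.9°–266.9°] dwell: s stays 4.0000
seg 5 [266.9°–360°] uniform, h=18: θ=306.6° here. β=39.7, B=93.1. 18·39.7/93.1 = 7.6756 → s = 11.6756
radial distance = base radius + s = 18 + 11.6756 = 29.6756

29.6756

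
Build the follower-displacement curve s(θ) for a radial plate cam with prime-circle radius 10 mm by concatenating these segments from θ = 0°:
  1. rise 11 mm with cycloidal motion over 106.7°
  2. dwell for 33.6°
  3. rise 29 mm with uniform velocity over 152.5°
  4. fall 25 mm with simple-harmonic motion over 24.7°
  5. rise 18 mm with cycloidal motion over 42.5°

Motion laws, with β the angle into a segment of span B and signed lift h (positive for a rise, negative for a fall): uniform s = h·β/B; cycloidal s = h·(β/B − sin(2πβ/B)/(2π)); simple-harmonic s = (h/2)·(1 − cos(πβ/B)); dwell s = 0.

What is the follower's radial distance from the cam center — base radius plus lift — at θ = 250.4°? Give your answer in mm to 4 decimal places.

seg 1 [0°–106.7°] cycloidal, h=11: full span → s += 11 → s = 11.0000
seg 2 [106.7°–140.3°] dwell: s stays 11.0000
seg 3 [140.3°–292.8°] uniform, h=29: θ=250.4° here. β=110.1, B=152.5. 29·110.1/152.5 = 20.9370 → s = 31.9370
radial distance = base radius + s = 10 + 31.9370 = 41.9370

41.9370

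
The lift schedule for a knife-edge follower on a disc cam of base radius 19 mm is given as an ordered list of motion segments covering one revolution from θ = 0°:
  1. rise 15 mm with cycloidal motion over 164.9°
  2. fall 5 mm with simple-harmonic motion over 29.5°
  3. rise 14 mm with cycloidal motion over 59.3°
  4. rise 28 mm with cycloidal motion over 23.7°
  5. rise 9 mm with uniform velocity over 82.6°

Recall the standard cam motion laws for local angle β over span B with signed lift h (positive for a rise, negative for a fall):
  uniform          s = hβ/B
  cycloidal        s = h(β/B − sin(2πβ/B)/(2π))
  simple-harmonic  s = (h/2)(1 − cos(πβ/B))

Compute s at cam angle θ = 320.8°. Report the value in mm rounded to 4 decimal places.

seg 1 [0°–164.9°] cycloidal, h=15: full span → s += 15 → s = 15.0000
seg 2 [164.9°–194.4°] simple-harmonic, h=-5: full span → s += -5 → s = 10.0000
seg 3 [194.4°–253.7°] cycloidal, h=14: full span → s += 14 → s = 24.0000
seg 4 [253.7°–277.4°] cycloidal, h=28: full span → s += 28 → s = 52.0000
seg 5 [277.4°–360°] uniform, h=9: θ=320.8° here. β=43.4, B=82.6. 9·43.4/82.6 = 4.7288 → s = 56.7288

56.7288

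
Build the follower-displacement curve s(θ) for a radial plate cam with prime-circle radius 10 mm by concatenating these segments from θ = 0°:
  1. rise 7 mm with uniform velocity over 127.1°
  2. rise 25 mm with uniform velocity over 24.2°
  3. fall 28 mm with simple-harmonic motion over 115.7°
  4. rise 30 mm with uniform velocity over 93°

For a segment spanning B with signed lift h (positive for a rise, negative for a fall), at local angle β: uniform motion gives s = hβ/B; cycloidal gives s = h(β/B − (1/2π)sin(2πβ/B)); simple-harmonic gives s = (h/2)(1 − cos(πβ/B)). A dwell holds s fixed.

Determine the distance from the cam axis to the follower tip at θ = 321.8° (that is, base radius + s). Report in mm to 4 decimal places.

seg 1 [0°–127.1°] uniform, h=7: full span → s += 7 → s = 7.0000
seg 2 [127.1°–151.3°] uniform, h=25: full span → s += 25 → s = 32.0000
seg 3 [151.3°–267°] simple-harmonic, h=-28: full span → s += -28 → s = 4.0000
seg 4 [267°–360°] uniform, h=30: θ=321.8° here. β=54.8, B=93. 30·54.8/93 = 17.6774 → s = 21.6774
radial distance = base radius + s = 10 + 21.6774 = 31.6774

31.6774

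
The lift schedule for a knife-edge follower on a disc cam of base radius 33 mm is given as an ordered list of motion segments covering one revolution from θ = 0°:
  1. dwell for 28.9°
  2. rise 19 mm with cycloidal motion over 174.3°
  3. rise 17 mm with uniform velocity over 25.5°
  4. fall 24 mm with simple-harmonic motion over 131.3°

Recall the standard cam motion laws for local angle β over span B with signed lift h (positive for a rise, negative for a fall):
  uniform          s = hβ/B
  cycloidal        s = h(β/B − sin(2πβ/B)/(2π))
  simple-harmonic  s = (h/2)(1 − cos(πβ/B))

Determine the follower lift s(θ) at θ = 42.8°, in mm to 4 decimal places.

seg 1 [0°–28.9°] dwell: s stays 0.0000
seg 2 [28.9°–203.2°] cycloidal, h=19: θ=42.8° here. β=13.9, B=174.3. 19·(0.0797 − sin(2π·0.0797)/(2π)) = 0.0626 → s = 0.0626

0.0626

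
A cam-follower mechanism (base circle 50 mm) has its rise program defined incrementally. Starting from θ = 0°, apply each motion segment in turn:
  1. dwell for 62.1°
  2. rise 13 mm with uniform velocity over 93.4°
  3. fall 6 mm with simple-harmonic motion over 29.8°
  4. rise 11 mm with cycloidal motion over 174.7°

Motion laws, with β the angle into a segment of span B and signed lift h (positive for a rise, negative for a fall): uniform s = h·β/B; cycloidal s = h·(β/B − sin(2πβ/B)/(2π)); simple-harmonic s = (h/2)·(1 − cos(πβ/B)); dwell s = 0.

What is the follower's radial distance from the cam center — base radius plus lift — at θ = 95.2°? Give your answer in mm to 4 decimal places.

seg 1 [0°–62.1°] dwell: s stays 0.0000
seg 2 [62.1°–155.5°] uniform, h=13: θ=95.2° here. β=33.1, B=93.4. 13·33.1/93.4 = 4.6071 → s = 4.6071
radial distance = base radius + s = 50 + 4.6071 = 54.6071

54.6071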